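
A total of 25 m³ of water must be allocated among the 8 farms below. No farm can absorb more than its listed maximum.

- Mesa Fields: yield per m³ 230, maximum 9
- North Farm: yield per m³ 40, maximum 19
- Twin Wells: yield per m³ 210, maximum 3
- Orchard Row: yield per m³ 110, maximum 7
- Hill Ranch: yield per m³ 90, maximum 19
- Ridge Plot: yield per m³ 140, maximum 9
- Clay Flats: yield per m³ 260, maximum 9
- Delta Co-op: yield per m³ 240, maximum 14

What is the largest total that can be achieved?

6160

Order the farms by yield per m³: Clay Flats 260 > Delta Co-op 240 > Mesa Fields 230 > Twin Wells 210 > Ridge Plot 140 > Orchard Row 110 > Hill Ranch 90 > North Farm 40.
Clay Flats: +9 to 9 (cap) — 16 left.
Give Delta Co-op 14 to hit its cap of 14 — 2 left.
Only 2 left; Mesa Fields takes them to reach 2.
Total = 230×2 + 260×9 + 240×14 = 6160.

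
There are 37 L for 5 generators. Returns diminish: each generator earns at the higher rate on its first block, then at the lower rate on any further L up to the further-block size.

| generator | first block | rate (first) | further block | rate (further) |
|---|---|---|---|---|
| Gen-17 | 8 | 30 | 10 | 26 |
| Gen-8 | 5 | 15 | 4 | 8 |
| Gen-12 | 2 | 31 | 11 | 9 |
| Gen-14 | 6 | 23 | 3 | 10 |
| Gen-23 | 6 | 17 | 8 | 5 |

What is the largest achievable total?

Treat each block as its own option and order by rate: Gen-12/T1 31 > Gen-17/T1 30 > Gen-17/T2 26 > Gen-14/T1 23 > Gen-23/T1 17 > Gen-8/T1 15 > Gen-14/T2 10 > Gen-12/T2 9 > Gen-8/T2 8 > Gen-23/T2 5.
Gen-12 T1 at 31: fill all 2 → 35 left.
Gen-17 T1 at 30: fill all 8 → 27 left.
Gen-17 T2 at 26: fill all 10 → 17 left.
Gen-14/T1 (23): +6 → 11 left.
Fill Gen-23 T1 block (6 at 17) → 5 left.
Fill Gen-8 T1 block (5 at 15) → 0 left.
Total = 31×2 + 30×8 + 26×10 + 23×6 + 17×6 + 15×5 = 877.

877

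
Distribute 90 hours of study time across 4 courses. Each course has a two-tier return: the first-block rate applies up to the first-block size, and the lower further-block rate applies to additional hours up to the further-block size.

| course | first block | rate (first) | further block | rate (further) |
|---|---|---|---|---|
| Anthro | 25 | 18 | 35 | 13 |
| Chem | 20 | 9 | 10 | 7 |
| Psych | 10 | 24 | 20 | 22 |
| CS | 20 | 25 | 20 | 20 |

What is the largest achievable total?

Rank every tier by rate: CS/tier1 25 > Psych/tier1 24 > Psych/tier2 22 > CS/tier2 20 > Anthro/tier1 18 > Anthro/tier2 13 > Chem/tier1 9 > Chem/tier2 7.
CS/tier1 (25): +20 — 70 left.
Fill Psych tier1 block (10 at 24) — 60 left.
Psych tier2 at 22: fill all 20 — 40 left.
CS tier2 at 20: fill all 20 — 20 left.
Anthro tier1 at 18: only 20 left, fill 20.
Total = 25×20 + 24×10 + 22×20 + 20×20 + 18×20 = 1940.

1940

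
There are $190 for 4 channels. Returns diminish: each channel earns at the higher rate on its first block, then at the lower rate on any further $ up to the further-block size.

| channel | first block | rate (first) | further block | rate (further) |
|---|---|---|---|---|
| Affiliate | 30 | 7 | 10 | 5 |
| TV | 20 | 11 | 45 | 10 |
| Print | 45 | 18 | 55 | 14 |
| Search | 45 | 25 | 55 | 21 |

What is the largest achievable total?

3720

Order all 8 blocks by rate: Search/first 25 > Search/second 21 > Print/first 18 > Print/second 14 > TV/first 11 > TV/second 10 > Affiliate/first 7 > Affiliate/second 5.
Search/first (25): +45 — 145 left.
Search second at 21: fill all 55 — 90 left.
Fill Print first block (45 at 18) — 45 left.
Print/second: +45 of 55 at 14; pool empty.
Total = 25×45 + 21×55 + 18×45 + 14×45 = 3720.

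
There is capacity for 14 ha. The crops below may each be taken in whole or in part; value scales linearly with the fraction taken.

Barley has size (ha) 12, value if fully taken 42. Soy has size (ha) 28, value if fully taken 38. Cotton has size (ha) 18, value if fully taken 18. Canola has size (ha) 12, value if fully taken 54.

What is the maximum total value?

61

Sort by value density: Canola 54/12≈4.5, Barley 42/12≈3.5, Soy 38/28≈1.36, Cotton 18/18≈1.
All 12 ha of Canola fit (value 54) — 2 remain.
Fill the last 2 ha with part of Barley: 2/12 of it earns 7.
Total value = 61.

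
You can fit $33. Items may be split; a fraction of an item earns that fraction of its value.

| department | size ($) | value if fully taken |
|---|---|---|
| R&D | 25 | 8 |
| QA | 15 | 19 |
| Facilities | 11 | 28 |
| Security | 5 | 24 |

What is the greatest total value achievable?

Best value per unit of size first: Security 24/5≈4.8, Facilities 28/11≈2.55, QA 19/15≈1.27, R&D 8/25≈0.32.
Security: take in full, 5 $ for value 24 → 28 left.
Take all of Facilities (11 $, value 28) → 17 $ left.
Take all of QA (15 $, value 19) → 2 $ left.
Fill the last 2 $ with part of R&D: 2/25 of it earns 0.64.
Total value = 71.64.

71.64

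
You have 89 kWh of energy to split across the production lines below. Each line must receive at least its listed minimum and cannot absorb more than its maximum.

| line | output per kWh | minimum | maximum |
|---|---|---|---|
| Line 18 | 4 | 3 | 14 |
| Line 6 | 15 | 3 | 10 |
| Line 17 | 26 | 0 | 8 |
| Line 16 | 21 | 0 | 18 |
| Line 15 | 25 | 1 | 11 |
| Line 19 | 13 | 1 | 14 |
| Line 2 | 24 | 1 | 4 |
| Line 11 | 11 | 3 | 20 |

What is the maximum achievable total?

1525

Meeting every minimum uses 3+3+0+0+1+1+1+3 = 12 kWh, leaving 77.
Highest output per kWh first: Line 17 26 > Line 15 25 > Line 2 24 > Line 16 21 > Line 6 15 > Line 19 13 > Line 11 11 > Line 18 4.
Line 17 takes 8 more to reach its cap of 8 → 69 left.
Give Line 15 10 more to hit its cap of 11 → 59 left.
Give Line 2 3 more to hit its cap of 4 → 56 left.
Give Line 16 18 more to hit its cap of 18 → 38 left.
Line 6 takes 7 more to reach its cap of 10 → 31 left.
Line 19 takes 13 more to reach its cap of 14 → 18 left.
Give Line 11 17 more to hit its cap of 20 → 1 left.
Line 18 has room for 11 more but only 1 remain, so it gets 4.
Total = 4×4 + 15×10 + 26×8 + 21×18 + 25×11 + 13×14 + 24×4 + 11×20 = 1525.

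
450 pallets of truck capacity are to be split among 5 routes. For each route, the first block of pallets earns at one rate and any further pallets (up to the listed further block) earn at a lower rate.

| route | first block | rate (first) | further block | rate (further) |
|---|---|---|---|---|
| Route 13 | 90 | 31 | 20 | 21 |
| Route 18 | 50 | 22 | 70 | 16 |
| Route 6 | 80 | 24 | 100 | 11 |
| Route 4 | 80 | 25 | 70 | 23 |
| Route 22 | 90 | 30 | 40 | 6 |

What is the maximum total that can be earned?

11900

Rank every tier by rate: Route 13/first 31 > Route 22/first 30 > Route 4/first 25 > Route 6/first 24 > Route 4/second 23 > Route 18/first 22 > Route 13/second 21 > Route 18/second 16 > Route 6/second 11 > Route 22/second 6.
Fill Route 13 first block (90 at 31) ; 360 left.
Route 22/first (30): +90 ; 270 left.
Fill Route 4 first block (80 at 25) ; 190 left.
Route 6 first at 24: fill all 80 ; 110 left.
Fill Route 4 second block (70 at 23) ; 40 left.
40 remain; put them into Route 18 first at 22.
Total = 31×90 + 30×90 + 25×80 + 24×80 + 23×70 + 22×40 = 11900.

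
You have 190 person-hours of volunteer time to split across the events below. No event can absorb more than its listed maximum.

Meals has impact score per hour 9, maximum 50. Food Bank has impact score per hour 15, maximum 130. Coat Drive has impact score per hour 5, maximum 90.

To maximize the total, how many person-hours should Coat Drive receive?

Order the events by impact score per hour: Food Bank 15 > Meals 9 > Coat Drive 5.
Food Bank takes 130 to reach its cap of 130 → 60 left.
Give Meals 50 to hit its cap of 50 → 10 left.
Coat Drive has room for 90 but only 10 remain, so it gets 10.

10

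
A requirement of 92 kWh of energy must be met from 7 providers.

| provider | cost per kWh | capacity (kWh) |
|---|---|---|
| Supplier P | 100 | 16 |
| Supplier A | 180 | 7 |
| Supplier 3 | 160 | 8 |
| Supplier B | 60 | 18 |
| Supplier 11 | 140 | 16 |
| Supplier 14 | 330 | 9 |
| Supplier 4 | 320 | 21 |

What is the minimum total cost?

16160

Cheapest first:
Take 18 from Supplier B at 60 — need 74 more.
Take 16 from Supplier P at 100 — need 58 more.
Supplier 11 at 140: take all 16 kWh — 42 still needed.
Take 8 from Supplier 3 at 160 — need 34 more.
Supplier A (180): use full 7 — 27 kWh to go.
Supplier 4 at 320: take all 21 kWh — 6 still needed.
Supplier 14 at 330: take 6 of its 9 — requirement met.
Cost = 18×60 + 16×100 + 16×140 + 8×160 + 7×180 + 21×320 + 6×330 = 16160.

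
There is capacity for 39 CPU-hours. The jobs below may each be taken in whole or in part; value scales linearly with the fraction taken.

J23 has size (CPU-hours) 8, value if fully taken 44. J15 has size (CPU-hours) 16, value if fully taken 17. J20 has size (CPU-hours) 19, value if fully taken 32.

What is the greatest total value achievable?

Best value per unit of size first: J23 44/8≈5.5, J20 32/19≈1.68, J15 17/16≈1.06.
Take all of J23 (8 CPU-hours, value 44) → 31 CPU-hours left.
All 19 CPU-hours of J20 fit (value 32) → 12 remain.
Only 12 CPU-hours remain; take 12/16 of J15 for value 17×12/16 = 12.75.
Total value = 88.75.

88.75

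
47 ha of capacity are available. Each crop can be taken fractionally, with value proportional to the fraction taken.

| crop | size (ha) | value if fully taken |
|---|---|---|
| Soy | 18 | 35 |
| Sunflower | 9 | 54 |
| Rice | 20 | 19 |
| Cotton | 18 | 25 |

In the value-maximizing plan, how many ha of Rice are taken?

Rank by value-to-size ratio: Sunflower 54/9≈6, Soy 35/18≈1.94, Cotton 25/18≈1.39, Rice 19/20≈0.95.
Take all of Sunflower (9 ha, value 54) → 38 ha left.
Take all of Soy (18 ha, value 35) → 20 ha left.
Cotton: take in full, 18 ha for value 25 → 2 left.
Only 2 ha remain; take 2/20 of Rice for value 19×2/20 = 1.9.

2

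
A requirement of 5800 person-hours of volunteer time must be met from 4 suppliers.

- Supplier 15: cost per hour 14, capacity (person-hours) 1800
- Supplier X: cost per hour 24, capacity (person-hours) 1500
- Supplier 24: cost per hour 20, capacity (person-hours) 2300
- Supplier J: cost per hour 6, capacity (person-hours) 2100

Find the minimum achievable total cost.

75800

Use suppliers in increasing cost order.
Take 2100 from Supplier J at 6 → need 3700 more.
Take 1800 from Supplier 15 at 14 → need 1900 more.
Supplier 24 at 20: take 1900 of its 2300 → requirement met.
Supplier X: unused.
Cost = 2100×6 + 1800×14 + 1900×20 = 75800.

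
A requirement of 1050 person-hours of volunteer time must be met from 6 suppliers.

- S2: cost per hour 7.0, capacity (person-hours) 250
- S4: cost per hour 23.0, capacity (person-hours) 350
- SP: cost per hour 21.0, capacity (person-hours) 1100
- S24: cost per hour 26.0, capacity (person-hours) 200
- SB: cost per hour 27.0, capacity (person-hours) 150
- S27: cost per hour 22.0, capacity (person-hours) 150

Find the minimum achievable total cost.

18550

Fill from the cheapest supplier first.
S2 at 7.0: take all 250 person-hours — 800 still needed.
SP (21.0): take the remaining 800 — done.
S27, S4, S24, SB: unused.
Cost = 250×7.0 + 800×21.0 = 18550.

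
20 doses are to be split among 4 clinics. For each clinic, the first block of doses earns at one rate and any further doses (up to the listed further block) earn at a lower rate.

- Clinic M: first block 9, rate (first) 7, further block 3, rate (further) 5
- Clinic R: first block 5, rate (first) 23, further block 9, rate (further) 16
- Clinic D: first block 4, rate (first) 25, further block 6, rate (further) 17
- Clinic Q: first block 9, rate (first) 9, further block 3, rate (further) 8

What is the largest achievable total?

Order all 8 blocks by rate: Clinic D/tier1 25 > Clinic R/tier1 23 > Clinic D/tier2 17 > Clinic R/tier2 16 > Clinic Q/tier1 9 > Clinic Q/tier2 8 > Clinic M/tier1 7 > Clinic M/tier2 5.
Clinic D/tier1 (25): +4 ; 16 left.
Fill Clinic R tier1 block (5 at 23) ; 11 left.
Clinic D/tier2 (17): +6 ; 5 left.
Clinic R/tier2: +5 of 9 at 16; pool empty.
Total = 25×4 + 23×5 + 17×6 + 16×5 = 397.

397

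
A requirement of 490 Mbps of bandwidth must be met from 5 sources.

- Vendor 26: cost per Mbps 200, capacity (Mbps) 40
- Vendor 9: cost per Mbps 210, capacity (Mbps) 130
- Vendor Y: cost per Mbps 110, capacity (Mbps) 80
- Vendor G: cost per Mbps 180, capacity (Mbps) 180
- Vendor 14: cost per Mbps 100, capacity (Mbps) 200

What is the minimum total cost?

67200

Use sources in increasing cost order.
Vendor 14 at 100: take all 200 Mbps → 290 still needed.
Vendor Y (110): use full 80 → 210 Mbps to go.
Vendor G at 180: take all 180 Mbps → 30 still needed.
Vendor 26 at 200: take 30 of its 40 → requirement met.
Vendor 9: unused.
Cost = 200×100 + 80×110 + 180×180 + 30×200 = 67200.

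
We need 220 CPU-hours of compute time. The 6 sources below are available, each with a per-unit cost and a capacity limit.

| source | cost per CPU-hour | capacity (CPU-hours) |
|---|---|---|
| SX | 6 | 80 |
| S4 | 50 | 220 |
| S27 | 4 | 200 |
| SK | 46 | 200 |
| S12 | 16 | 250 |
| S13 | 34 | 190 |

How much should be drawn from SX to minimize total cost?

Fill from the cheapest source first.
S27 (4): use full 200 — 20 CPU-hours to go.
SX (6): take the remaining 20 — done.
S12, S13, SK, S4: unused.

20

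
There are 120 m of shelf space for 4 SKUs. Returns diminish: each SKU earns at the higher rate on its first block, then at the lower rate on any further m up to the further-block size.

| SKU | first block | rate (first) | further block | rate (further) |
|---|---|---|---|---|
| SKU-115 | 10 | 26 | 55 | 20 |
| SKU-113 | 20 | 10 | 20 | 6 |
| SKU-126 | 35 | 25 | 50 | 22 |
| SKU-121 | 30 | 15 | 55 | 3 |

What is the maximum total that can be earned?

2735

Rank every tier by rate: SKU-115/T1 26 > SKU-126/T1 25 > SKU-126/T2 22 > SKU-115/T2 20 > SKU-121/T1 15 > SKU-113/T1 10 > SKU-113/T2 6 > SKU-121/T2 3.
SKU-115 T1 at 26: fill all 10 → 110 left.
Fill SKU-126 T1 block (35 at 25) → 75 left.
Fill SKU-126 T2 block (50 at 22) → 25 left.
SKU-115/T2: +25 of 55 at 20; pool empty.
Total = 26×10 + 25×35 + 22×50 + 20×25 = 2735.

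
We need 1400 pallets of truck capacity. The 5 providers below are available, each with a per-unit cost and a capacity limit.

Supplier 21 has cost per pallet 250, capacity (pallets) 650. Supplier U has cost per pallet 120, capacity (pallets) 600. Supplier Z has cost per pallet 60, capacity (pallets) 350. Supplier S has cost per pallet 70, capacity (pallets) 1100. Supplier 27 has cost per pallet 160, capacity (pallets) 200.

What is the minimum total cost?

94500

Use providers in increasing cost order.
Supplier Z (60): use full 350 ; 1050 pallets to go.
Supplier S (70): take the remaining 1050 ; done.
Supplier U, Supplier 27, Supplier 21: unused.
Cost = 350×60 + 1050×70 = 94500.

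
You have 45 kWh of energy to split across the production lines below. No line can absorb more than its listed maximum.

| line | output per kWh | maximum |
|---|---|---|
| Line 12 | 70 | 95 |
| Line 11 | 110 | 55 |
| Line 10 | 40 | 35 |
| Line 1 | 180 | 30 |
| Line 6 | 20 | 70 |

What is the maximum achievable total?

Highest output per kWh first: Line 1 180 > Line 11 110 > Line 12 70 > Line 10 40 > Line 6 20.
Line 1 takes 30 to reach its cap of 30 — 15 left.
Line 11: +15 (room for 55) → 15. Pool exhausted.
Total = 110×15 + 180×30 = 7050.

7050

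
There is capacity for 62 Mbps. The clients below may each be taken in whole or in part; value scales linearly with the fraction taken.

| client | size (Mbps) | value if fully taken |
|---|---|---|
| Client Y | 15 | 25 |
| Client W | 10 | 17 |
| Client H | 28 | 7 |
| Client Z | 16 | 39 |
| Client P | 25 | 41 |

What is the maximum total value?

Rank by value-to-size ratio: Client Z 39/16≈2.44, Client W 17/10≈1.7, Client Y 25/15≈1.67, Client P 41/25≈1.64, Client H 7/28≈0.25.
Client Z: take in full, 16 Mbps for value 39 ; 46 left.
Client W: take in full, 10 Mbps for value 17 ; 36 left.
All 15 Mbps of Client Y fit (value 25) ; 21 remain.
Only 21 Mbps remain; take 21/25 of Client P for value 41×21/25 = 34.44.
Total value = 115.44.

115.44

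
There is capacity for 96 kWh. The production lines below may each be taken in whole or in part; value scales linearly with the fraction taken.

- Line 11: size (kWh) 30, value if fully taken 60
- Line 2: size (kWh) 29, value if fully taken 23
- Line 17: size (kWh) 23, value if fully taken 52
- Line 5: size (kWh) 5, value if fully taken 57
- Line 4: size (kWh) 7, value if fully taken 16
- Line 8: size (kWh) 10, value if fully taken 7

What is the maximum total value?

Best value per unit of size first: Line 5 57/5≈11.4, Line 4 16/7≈2.29, Line 17 52/23≈2.26, Line 11 60/30≈2, Line 2 23/29≈0.793, Line 8 7/10≈0.7.
Take all of Line 5 (5 kWh, value 57) — 91 kWh left.
Take all of Line 4 (7 kWh, value 16) — 84 kWh left.
Line 17: take in full, 23 kWh for value 52 — 61 left.
Take all of Line 11 (30 kWh, value 60) — 31 kWh left.
Line 2: take in full, 29 kWh for value 23 — 2 left.
Fill the last 2 kWh with part of Line 8: 2/10 of it earns 1.4.
Total value = 209.4.

209.4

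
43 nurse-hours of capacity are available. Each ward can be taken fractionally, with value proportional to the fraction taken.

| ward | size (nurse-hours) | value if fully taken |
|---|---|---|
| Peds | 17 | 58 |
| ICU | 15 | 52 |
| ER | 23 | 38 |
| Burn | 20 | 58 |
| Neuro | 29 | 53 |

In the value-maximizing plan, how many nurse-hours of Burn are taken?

Sort by value density: ICU 52/15≈3.47, Peds 58/17≈3.41, Burn 58/20≈2.9, Neuro 53/29≈1.83, ER 38/23≈1.65.
Take all of ICU (15 nurse-hours, value 52) ; 28 nurse-hours left.
Take all of Peds (17 nurse-hours, value 58) ; 11 nurse-hours left.
Fill the last 11 nurse-hours with part of Burn: 11/20 of it earns 31.9.

11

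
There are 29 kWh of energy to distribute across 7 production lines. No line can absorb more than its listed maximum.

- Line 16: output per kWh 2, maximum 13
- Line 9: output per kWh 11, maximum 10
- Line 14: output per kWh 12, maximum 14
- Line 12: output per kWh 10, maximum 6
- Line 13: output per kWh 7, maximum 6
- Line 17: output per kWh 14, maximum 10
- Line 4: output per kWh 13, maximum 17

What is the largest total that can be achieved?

385

Rank by output per kWh: Line 17 14 > Line 4 13 > Line 14 12 > Line 9 11 > Line 12 10 > Line 13 7 > Line 16 2.
Line 17: +10 to 10 (cap) — 19 left.
Line 4: +17 to 17 (cap) — 2 left.
Line 14 has room for 14 but only 2 remain, so it gets 2.
Total = 12×2 + 14×10 + 13×17 = 385.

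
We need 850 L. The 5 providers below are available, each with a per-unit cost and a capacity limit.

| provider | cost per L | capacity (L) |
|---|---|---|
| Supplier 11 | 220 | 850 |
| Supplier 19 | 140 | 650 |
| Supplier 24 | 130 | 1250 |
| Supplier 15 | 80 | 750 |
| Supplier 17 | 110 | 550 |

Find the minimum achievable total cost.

Use providers in increasing cost order.
Supplier 15 at 80: take all 750 L ; 100 still needed.
Take 100 from Supplier 17 at 110 to finish.
Supplier 24, Supplier 19, Supplier 11: unused.
Cost = 750×80 + 100×110 = 71000.

71000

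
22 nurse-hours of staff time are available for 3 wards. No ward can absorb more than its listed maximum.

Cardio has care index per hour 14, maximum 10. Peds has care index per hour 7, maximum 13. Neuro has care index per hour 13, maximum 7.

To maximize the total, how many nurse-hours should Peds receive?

Order the wards by care index per hour: Cardio 14 > Neuro 13 > Peds 7.
Cardio: +10 to 10 (cap) ; 12 left.
Give Neuro 7 to hit its cap of 7 ; 5 left.
Peds: +5 (room for 13) → 5. Pool exhausted.

5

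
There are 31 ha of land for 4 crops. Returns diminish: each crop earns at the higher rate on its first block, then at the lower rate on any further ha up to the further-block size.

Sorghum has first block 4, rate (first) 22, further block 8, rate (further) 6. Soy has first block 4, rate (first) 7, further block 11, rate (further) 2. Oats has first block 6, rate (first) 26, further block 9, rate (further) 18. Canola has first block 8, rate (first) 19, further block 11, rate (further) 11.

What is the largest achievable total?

Rank every tier by rate: Oats/T1 26 > Sorghum/T1 22 > Canola/T1 19 > Oats/T2 18 > Canola/T2 11 > Soy/T1 7 > Sorghum/T2 6 > Soy/T2 2.
Oats T1 at 26: fill all 6 ; 25 left.
Sorghum T1 at 22: fill all 4 ; 21 left.
Canola T1 at 19: fill all 8 ; 13 left.
Oats/T2 (18): +9 ; 4 left.
4 remain; put them into Canola T2 at 11.
Total = 26×6 + 22×4 + 19×8 + 18×9 + 11×4 = 602.

602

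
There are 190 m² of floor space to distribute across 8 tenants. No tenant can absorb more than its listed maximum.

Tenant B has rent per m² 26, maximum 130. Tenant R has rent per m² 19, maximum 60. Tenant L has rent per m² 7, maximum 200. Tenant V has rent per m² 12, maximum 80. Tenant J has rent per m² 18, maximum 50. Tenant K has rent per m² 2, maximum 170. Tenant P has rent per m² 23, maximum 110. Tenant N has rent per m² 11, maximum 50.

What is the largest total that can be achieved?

Order the tenants by rent per m²: Tenant B 26 > Tenant P 23 > Tenant R 19 > Tenant J 18 > Tenant V 12 > Tenant N 11 > Tenant L 7 > Tenant K 2.
Give Tenant B 130 to hit its cap of 130 → 60 left.
Tenant P: +60 (room for 110) → 60. Pool exhausted.
Total = 26×130 + 23×60 = 4760.

4760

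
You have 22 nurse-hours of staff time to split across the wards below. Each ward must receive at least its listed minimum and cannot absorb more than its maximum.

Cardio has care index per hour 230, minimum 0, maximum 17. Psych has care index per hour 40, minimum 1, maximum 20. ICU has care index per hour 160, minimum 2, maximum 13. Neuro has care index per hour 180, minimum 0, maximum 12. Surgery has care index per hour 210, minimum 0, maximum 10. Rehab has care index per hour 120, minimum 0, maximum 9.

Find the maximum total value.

Meeting every minimum uses 0+1+2+0+0+0 = 3 nurse-hours, leaving 19.
Highest care index per hour first: Cardio 230 > Surgery 210 > Neuro 180 > ICU 160 > Rehab 120 > Psych 40.
Cardio: +17 to 17 (cap) ; 2 left.
Surgery has room for 10 more but only 2 remain, so it gets 2.
Total = 230×17 + 40×1 + 160×2 + 210×2 = 4690.

4690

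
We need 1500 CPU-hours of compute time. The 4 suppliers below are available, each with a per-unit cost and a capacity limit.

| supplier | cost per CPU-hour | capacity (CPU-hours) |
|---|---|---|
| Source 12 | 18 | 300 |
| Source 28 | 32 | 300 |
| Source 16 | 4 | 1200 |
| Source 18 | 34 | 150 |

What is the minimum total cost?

10200

Use suppliers in increasing cost order.
Take 1200 from Source 16 at 4 ; need 300 more.
Source 12 (18): use full 300 ; 0 CPU-hours to go.
Source 28, Source 18: unused.
Cost = 1200×4 + 300×18 = 10200.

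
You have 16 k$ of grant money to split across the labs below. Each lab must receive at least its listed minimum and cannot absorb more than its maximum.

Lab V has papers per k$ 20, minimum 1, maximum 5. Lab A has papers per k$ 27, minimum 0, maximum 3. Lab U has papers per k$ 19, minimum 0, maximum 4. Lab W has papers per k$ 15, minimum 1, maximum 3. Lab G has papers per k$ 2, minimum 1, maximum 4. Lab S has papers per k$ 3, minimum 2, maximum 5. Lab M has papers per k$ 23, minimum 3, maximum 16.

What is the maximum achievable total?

308

Meeting every minimum uses 1+0+0+1+1+2+3 = 8 k$, leaving 8.
Rank by papers per k$: Lab A 27 > Lab M 23 > Lab V 20 > Lab U 19 > Lab W 15 > Lab S 3 > Lab G 2.
Give Lab A 3 more to hit its cap of 3 — 5 left.
Lab M has room for 13 more but only 5 remain, so it gets 8.
Total = 20×1 + 27×3 + 15×1 + 2×1 + 3×2 + 23×8 = 308.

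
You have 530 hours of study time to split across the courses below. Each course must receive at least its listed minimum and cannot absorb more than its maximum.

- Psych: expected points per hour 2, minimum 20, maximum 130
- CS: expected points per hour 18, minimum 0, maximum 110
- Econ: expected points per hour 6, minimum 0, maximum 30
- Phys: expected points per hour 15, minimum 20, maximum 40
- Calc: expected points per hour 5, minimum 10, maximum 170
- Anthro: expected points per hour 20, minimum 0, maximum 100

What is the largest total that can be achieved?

5770

Meeting every minimum uses 20+0+0+20+10+0 = 50 hours, leaving 480.
Rank by expected points per hour: Anthro 20 > CS 18 > Phys 15 > Econ 6 > Calc 5 > Psych 2.
Anthro: +100 to 100 (cap) ; 380 left.
CS: +110 to 110 (cap) ; 270 left.
Give Phys 20 more to hit its cap of 40 ; 250 left.
Econ takes 30 more to reach its cap of 30 ; 220 left.
Give Calc 160 more to hit its cap of 170 ; 60 left.
Only 60 left; Psych takes them to reach 80.
Total = 2×80 + 18×110 + 6×30 + 15×40 + 5×170 + 20×100 = 5770.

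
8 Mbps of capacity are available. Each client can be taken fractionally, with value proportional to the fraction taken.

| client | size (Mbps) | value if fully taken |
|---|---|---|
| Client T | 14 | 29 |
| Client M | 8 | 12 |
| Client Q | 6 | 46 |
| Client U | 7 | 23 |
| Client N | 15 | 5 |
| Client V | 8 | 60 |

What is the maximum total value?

61

Rank by value-to-size ratio: Client Q 46/6≈7.67, Client V 60/8≈7.5, Client U 23/7≈3.29, Client T 29/14≈2.07, Client M 12/8≈1.5, Client N 5/15≈0.333.
Take all of Client Q (6 Mbps, value 46) ; 2 Mbps left.
2 Mbps left: a 2/8 share of Client V gives 60×2/8 = 15.
Total value = 61.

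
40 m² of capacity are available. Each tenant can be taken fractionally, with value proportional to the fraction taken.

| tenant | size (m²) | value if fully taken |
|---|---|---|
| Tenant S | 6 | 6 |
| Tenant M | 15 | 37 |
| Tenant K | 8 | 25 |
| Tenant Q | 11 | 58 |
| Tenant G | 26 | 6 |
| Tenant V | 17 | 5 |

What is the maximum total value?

Rank by value-to-size ratio: Tenant Q 58/11≈5.27, Tenant K 25/8≈3.12, Tenant M 37/15≈2.47, Tenant S 6/6≈1, Tenant V 5/17≈0.294, Tenant G 6/26≈0.231.
All 11 m² of Tenant Q fit (value 58) — 29 remain.
Tenant K: take in full, 8 m² for value 25 — 21 left.
Tenant M: take in full, 15 m² for value 37 — 6 left.
Tenant S: take in full, 6 m² for value 6 — 0 left.
Total value = 126.

126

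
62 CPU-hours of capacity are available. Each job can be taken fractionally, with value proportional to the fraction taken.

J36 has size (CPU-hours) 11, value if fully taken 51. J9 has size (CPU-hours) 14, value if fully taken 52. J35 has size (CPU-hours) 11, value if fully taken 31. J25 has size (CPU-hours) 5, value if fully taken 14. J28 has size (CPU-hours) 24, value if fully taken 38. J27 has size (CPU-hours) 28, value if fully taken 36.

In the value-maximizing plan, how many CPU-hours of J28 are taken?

Sort by value density: J36 51/11≈4.64, J9 52/14≈3.71, J35 31/11≈2.82, J25 14/5≈2.8, J28 38/24≈1.58, J27 36/28≈1.29.
J36: take in full, 11 CPU-hours for value 51 — 51 left.
All 14 CPU-hours of J9 fit (value 52) — 37 remain.
All 11 CPU-hours of J35 fit (value 31) — 26 remain.
All 5 CPU-hours of J25 fit (value 14) — 21 remain.
Fill the last 21 CPU-hours with part of J28: 21/24 of it earns 33.25.

21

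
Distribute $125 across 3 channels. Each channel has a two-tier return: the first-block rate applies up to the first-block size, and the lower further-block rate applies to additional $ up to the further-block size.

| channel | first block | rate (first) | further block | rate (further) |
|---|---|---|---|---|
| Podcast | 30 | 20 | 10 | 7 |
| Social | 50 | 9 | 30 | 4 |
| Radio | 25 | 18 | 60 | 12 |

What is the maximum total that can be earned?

1860

Treat each block as its own option and order by rate: Podcast/T1 20 > Radio/T1 18 > Radio/T2 12 > Social/T1 9 > Podcast/T2 7 > Social/T2 4.
Fill Podcast T1 block (30 at 20) — 95 left.
Fill Radio T1 block (25 at 18) — 70 left.
Fill Radio T2 block (60 at 12) — 10 left.
Social T1 at 9: only 10 left, fill 10.
Total = 20×30 + 18×25 + 12×60 + 9×10 = 1860.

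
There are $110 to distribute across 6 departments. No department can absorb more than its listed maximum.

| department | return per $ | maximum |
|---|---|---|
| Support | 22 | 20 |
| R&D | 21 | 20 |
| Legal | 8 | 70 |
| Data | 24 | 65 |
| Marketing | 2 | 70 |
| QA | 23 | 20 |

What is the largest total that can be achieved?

2565

Order the departments by return per $: Data 24 > QA 23 > Support 22 > R&D 21 > Legal 8 > Marketing 2.
Data: +65 to 65 (cap) — 45 left.
QA: +20 to 20 (cap) — 25 left.
Support takes 20 to reach its cap of 20 — 5 left.
R&D has room for 20 but only 5 remain, so it gets 5.
Total = 22×20 + 21×5 + 24×65 + 23×20 = 2565.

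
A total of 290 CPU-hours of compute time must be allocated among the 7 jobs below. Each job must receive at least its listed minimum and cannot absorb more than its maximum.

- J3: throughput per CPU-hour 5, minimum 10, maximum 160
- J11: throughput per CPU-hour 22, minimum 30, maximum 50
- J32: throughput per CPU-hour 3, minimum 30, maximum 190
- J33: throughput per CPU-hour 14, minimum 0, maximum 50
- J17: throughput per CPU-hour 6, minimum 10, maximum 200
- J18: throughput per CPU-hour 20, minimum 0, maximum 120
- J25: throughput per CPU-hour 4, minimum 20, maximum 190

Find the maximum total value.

Meeting every minimum uses 10+30+30+0+10+0+20 = 100 CPU-hours, leaving 190.
Order the jobs by throughput per CPU-hour: J11 22 > J18 20 > J33 14 > J17 6 > J3 5 > J25 4 > J32 3.
Give J11 20 more to hit its cap of 50 ; 170 left.
Give J18 120 more to hit its cap of 120 ; 50 left.
J33 takes 50 more to reach its cap of 50 ; 0 left.
Total = 5×10 + 22×50 + 3×30 + 14×50 + 6×10 + 20×120 + 4×20 = 4480.

4480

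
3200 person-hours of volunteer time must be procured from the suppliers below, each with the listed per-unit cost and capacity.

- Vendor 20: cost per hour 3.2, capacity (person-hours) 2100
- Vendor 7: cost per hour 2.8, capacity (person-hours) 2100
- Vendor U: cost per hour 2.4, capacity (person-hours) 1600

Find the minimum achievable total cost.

Fill from the cheapest supplier first.
Take 1600 from Vendor U at 2.4 ; need 1600 more.
Take 1600 from Vendor 7 at 2.8 to finish.
Vendor 20: unused.
Cost = 1600×2.4 + 1600×2.8 = 8320.

8320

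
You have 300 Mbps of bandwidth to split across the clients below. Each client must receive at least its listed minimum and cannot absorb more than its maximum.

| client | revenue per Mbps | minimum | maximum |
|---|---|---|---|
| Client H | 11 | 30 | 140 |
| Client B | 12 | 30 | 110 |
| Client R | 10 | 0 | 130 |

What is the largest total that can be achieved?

Meeting every minimum uses 30+30+0 = 60 Mbps, leaving 240.
Order the clients by revenue per Mbps: Client B 12 > Client H 11 > Client R 10.
Give Client B 80 more to hit its cap of 110 ; 160 left.
Client H: +110 to 140 (cap) ; 50 left.
Client R has room for 130 more but only 50 remain, so it gets 50.
Total = 11×140 + 12×110 + 10×50 = 3360.

3360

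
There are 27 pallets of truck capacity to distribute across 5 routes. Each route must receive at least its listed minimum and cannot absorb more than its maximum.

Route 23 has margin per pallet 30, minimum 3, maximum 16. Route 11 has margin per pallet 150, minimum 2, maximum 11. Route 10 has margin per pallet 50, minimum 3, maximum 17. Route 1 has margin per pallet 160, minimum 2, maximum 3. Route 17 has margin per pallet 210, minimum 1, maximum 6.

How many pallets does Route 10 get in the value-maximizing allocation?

4

Meeting every minimum uses 3+2+3+2+1 = 11 pallets, leaving 16.
Order the routes by margin per pallet: Route 17 210 > Route 1 160 > Route 11 150 > Route 10 50 > Route 23 30.
Give Route 17 5 more to hit its cap of 6 → 11 left.
Route 1: +1 to 3 (cap) → 10 left.
Give Route 11 9 more to hit its cap of 11 → 1 left.
Route 10: +1 (room for 14) → 4. Pool exhausted.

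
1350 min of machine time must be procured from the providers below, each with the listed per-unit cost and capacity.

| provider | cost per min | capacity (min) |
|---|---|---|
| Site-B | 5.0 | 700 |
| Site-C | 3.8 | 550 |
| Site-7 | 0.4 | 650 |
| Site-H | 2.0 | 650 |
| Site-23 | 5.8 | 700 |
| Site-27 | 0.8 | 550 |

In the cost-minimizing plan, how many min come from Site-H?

150

Fill from the cheapest provider first.
Take 650 from Site-7 at 0.4 — need 700 more.
Site-27 at 0.8: take all 550 min — 150 still needed.
Site-H at 2.0: take 150 of its 650 — requirement met.
Site-C, Site-B, Site-23: unused.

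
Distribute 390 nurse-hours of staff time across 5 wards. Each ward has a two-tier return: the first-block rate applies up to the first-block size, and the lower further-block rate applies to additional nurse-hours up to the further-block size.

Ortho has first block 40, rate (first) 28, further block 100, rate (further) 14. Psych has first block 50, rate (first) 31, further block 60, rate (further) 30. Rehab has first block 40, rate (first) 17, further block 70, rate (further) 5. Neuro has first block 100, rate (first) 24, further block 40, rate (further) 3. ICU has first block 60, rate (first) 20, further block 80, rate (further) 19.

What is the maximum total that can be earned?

9590

Treat each block as its own option and order by rate: Psych/tier1 31 > Psych/tier2 30 > Ortho/tier1 28 > Neuro/tier1 24 > ICU/tier1 20 > ICU/tier2 19 > Rehab/tier1 17 > Ortho/tier2 14 > Rehab/tier2 5 > Neuro/tier2 3.
Fill Psych tier1 block (50 at 31) ; 340 left.
Psych tier2 at 30: fill all 60 ; 280 left.
Ortho tier1 at 28: fill all 40 ; 240 left.
Fill Neuro tier1 block (100 at 24) ; 140 left.
ICU tier1 at 20: fill all 60 ; 80 left.
Fill ICU tier2 block (80 at 19) ; 0 left.
Total = 31×50 + 30×60 + 28×40 + 24×100 + 20×60 + 19×80 = 9590.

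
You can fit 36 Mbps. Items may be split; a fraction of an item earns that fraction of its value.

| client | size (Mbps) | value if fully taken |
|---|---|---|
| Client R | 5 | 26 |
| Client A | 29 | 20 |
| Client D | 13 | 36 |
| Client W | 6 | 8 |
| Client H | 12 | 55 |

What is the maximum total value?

Sort by value density: Client R 26/5≈5.2, Client H 55/12≈4.58, Client D 36/13≈2.77, Client W 8/6≈1.33, Client A 20/29≈0.69.
Client R: take in full, 5 Mbps for value 26 ; 31 left.
Client H: take in full, 12 Mbps for value 55 ; 19 left.
Client D: take in full, 13 Mbps for value 36 ; 6 left.
All 6 Mbps of Client W fit (value 8) ; 0 remain.
Total value = 125.

125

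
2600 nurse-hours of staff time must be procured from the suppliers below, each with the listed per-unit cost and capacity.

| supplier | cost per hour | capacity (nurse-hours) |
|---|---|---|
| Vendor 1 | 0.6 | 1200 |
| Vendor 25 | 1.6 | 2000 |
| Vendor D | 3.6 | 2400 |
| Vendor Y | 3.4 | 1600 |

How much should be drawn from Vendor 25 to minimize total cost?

1400

Fill from the cheapest supplier first.
Vendor 1 at 0.6: take all 1200 nurse-hours ; 1400 still needed.
Vendor 25 at 1.6: take 1400 of its 2000 ; requirement met.
Vendor Y, Vendor D: unused.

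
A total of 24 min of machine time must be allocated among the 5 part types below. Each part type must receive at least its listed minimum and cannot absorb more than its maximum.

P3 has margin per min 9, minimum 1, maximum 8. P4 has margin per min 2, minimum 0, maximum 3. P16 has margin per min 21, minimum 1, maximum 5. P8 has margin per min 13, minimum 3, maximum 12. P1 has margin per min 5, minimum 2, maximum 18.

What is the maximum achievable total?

Meeting every minimum uses 1+0+1+3+2 = 7 min, leaving 17.
Highest margin per min first: P16 21 > P8 13 > P3 9 > P1 5 > P4 2.
P16 takes 4 more to reach its cap of 5 ; 13 left.
P8 takes 9 more to reach its cap of 12 ; 4 left.
Only 4 left; P3 takes them to reach 5.
Total = 9×5 + 21×5 + 13×12 + 5×2 = 316.

316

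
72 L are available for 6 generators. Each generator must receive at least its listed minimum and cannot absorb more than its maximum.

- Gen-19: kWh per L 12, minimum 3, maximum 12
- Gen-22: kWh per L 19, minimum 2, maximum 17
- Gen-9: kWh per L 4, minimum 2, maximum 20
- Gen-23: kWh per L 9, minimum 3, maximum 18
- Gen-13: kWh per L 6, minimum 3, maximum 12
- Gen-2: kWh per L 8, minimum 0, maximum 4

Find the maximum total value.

769

Meeting every minimum uses 3+2+2+3+3+0 = 13 L, leaving 59.
Highest kWh per L first: Gen-22 19 > Gen-19 12 > Gen-23 9 > Gen-2 8 > Gen-13 6 > Gen-9 4.
Gen-22 takes 15 more to reach its cap of 17 ; 44 left.
Give Gen-19 9 more to hit its cap of 12 ; 35 left.
Gen-23 takes 15 more to reach its cap of 18 ; 20 left.
Give Gen-2 4 more to hit its cap of 4 ; 16 left.
Gen-13 takes 9 more to reach its cap of 12 ; 7 left.
Gen-9: +7 (room for 18) → 9. Pool exhausted.
Total = 12×12 + 19×17 + 4×9 + 9×18 + 6×12 + 8×4 = 769.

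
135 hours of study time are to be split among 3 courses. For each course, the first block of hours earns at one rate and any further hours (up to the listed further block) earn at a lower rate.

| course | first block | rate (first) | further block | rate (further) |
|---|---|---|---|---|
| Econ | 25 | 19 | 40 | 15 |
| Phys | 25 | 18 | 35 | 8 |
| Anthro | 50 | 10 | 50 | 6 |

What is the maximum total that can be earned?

Rank every tier by rate: Econ/T1 19 > Phys/T1 18 > Econ/T2 15 > Anthro/T1 10 > Phys/T2 8 > Anthro/T2 6.
Econ T1 at 19: fill all 25 ; 110 left.
Phys T1 at 18: fill all 25 ; 85 left.
Econ/T2 (15): +40 ; 45 left.
45 remain; put them into Anthro T1 at 10.
Total = 19×25 + 18×25 + 15×40 + 10×45 = 1975.

1975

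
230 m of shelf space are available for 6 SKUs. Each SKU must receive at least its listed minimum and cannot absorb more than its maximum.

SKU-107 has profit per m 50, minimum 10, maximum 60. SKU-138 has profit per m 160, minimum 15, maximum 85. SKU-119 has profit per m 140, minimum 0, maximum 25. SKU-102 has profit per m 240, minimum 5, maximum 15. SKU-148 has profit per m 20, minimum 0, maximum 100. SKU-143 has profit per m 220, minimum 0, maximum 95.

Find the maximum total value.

42100

Meeting every minimum uses 10+15+0+5+0+0 = 30 m, leaving 200.
Order the SKUs by profit per m: SKU-102 240 > SKU-143 220 > SKU-138 160 > SKU-119 140 > SKU-107 50 > SKU-148 20.
Give SKU-102 10 more to hit its cap of 15 → 190 left.
Give SKU-143 95 more to hit its cap of 95 → 95 left.
Give SKU-138 70 more to hit its cap of 85 → 25 left.
SKU-119: +25 to 25 (cap) → 0 left.
Total = 50×10 + 160×85 + 140×25 + 240×15 + 220×95 = 42100.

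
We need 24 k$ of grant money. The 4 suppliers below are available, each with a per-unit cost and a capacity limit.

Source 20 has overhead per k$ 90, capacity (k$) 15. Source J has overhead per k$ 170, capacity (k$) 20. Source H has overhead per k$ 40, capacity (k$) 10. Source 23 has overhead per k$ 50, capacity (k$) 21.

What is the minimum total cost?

1100

Fill from the cheapest supplier first.
Take 10 from Source H at 40 → need 14 more.
Take 14 from Source 23 at 50 to finish.
Source 20, Source J: unused.
Cost = 10×40 + 14×50 = 1100.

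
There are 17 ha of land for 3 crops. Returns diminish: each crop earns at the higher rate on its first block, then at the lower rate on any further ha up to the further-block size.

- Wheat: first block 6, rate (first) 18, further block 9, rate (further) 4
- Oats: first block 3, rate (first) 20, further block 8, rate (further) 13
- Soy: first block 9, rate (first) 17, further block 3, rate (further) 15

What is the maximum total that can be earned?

Treat each block as its own option and order by rate: Oats/first 20 > Wheat/first 18 > Soy/first 17 > Soy/second 15 > Oats/second 13 > Wheat/second 4.
Oats/first (20): +3 ; 14 left.
Wheat first at 18: fill all 6 ; 8 left.
Soy first at 17: only 8 left, fill 8.
Total = 20×3 + 18×6 + 17×8 = 304.

304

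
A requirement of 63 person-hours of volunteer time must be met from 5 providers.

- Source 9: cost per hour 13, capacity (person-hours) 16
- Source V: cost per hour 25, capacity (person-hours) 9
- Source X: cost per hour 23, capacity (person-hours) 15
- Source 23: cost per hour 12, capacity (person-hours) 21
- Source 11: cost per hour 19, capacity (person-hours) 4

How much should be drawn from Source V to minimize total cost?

Cheapest first:
Source 23 (12): use full 21 → 42 person-hours to go.
Source 9 at 13: take all 16 person-hours → 26 still needed.
Take 4 from Source 11 at 19 → need 22 more.
Source X at 23: take all 15 person-hours → 7 still needed.
Source V at 25: take 7 of its 9 → requirement met.

7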